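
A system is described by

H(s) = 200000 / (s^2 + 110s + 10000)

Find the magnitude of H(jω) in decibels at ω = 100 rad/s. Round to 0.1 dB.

25.2 dB

At s = jω = j100:
quadratic: (j100)² + 110·j100 + 10000 = 0 + j11000 → |·| ≈ 11000, ∠ ≈ 90.00°
|H| = 200000 / 11000 ≈ 18.182
Gain = 20 log₁₀(18.182) ≈ 25.19 dB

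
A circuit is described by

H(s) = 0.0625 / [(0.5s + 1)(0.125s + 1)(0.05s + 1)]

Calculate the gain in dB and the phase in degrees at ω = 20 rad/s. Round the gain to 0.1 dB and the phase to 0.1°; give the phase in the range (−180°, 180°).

-55.7 dB, 162.5°

At ω = 20 rad/s:
pole (1 + j20·0.5) = 1 + j10 → |·| ≈ 10.05, ∠ ≈ 84.29°
pole (1 + j20·0.125) = 1 + j2.5 → |·| ≈ 2.6926, ∠ ≈ 68.20°
pole (1 + j20·0.05) = 1 + j1 → |·| ≈ 1.4142, ∠ ≈ 45.00°
|H| = 0.0625 · 1 / (10.05 · 2.6926 · 1.4142) ≈ 0.0016332
Gain = 20 log₁₀(0.0016332) ≈ -55.74 dB
∠H = (0°) − (84.29° + 68.20° + 45.00°) = -197.49° ≡ 162.51° (principal value)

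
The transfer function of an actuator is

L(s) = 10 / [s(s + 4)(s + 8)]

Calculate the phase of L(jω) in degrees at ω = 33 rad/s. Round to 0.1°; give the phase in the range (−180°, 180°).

At s = jω = j33:
pole (s+4): 4 + j33 → |·| = √(4²+33²) = √1105 ≈ 33.242, ∠ = arctan(33/4) ≈ 83.09°
pole (s+8): 8 + j33 → |·| = √(8²+33²) = √1153 ≈ 33.956, ∠ = arctan(33/8) ≈ 76.37°
pole at origin: |s| = 33, ∠ = 90.00° (in denominator)
∠L = 0.00° − 249.46° = -249.46° ≡ 110.54° (principal value)

110.5°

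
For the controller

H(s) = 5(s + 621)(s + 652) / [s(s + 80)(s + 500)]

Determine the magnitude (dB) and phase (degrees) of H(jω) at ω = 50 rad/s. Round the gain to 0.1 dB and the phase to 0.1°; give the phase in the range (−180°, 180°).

At s = jω = j50:
zero (s+621): 621 + j50 → |·| = √(621²+50²) = √388141 ≈ 623.01, ∠ = arctan(50/621) ≈ 4.60°
zero (s+652): 652 + j50 → |·| = √(652²+50²) = √427604 ≈ 653.91, ∠ = arctan(50/652) ≈ 4.39°
pole (s+80): 80 + j50 → |·| = √(80²+50²) = √8900 ≈ 94.34, ∠ = arctan(50/80) ≈ 32.01°
pole (s+500): 500 + j50 → |·| = √(500²+50²) = √252500 ≈ 502.49, ∠ = arctan(50/500) ≈ 5.71°
pole at origin: |s| = 50, ∠ = 90.00° (in denominator)
|H| = 5 · 4.0739e+05 / 2.3702e+06 ≈ 0.8594
Gain = 20 log₁₀(0.8594) ≈ -1.32 dB
∠H = 8.99° − 127.72° = -118.73°

-1.3 dB, -118.7°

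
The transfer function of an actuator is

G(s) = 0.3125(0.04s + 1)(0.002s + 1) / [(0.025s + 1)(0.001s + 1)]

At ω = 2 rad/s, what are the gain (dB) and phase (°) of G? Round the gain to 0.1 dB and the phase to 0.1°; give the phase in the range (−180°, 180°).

At ω = 2 rad/s:
zero (1 + j2·0.04) = 1 + j0.08 → |·| ≈ 1.0032, ∠ ≈ 4.57°
zero (1 + j2·0.002) = 1 + j0.004 → |·| ≈ 1, ∠ ≈ 0.23°
pole (1 + j2·0.025) = 1 + j0.05 → |·| ≈ 1.0012, ∠ ≈ 2.86°
pole (1 + j2·0.001) = 1 + j0.002 → |·| ≈ 1, ∠ ≈ 0.11°
|G| = 0.3125 · 1.0032 · 1 / (1.0012 · 1) ≈ 0.31312
Gain = 20 log₁₀(0.31312) ≈ -10.09 dB
∠G = (4.57° + 0.23°) − (2.86° + 0.11°) = 1.83°

-10.1 dB, 1.8°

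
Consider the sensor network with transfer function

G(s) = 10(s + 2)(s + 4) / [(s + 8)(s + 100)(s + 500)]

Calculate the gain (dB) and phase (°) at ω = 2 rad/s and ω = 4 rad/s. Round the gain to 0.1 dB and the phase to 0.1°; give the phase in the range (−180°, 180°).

At s = jω = j2:
zero (s+2): 2 + j2 → |·| = √(2²+2²) = √8 ≈ 2.8284, ∠ = arctan(2/2) ≈ 45.00°
zero (s+4): 4 + j2 → |·| = √(4²+2²) = √20 ≈ 4.4721, ∠ = arctan(2/4) ≈ 26.57°
pole (s+8): 8 + j2 → |·| = √(8²+2²) = √68 ≈ 8.2462, ∠ = arctan(2/8) ≈ 14.04°
pole (s+100): 100 + j2 → |·| = √(100²+2²) = √10004 ≈ 100.02, ∠ = arctan(2/100) ≈ 1.15°
pole (s+500): 500 + j2 → |·| = √(500²+2²) = √250004 ≈ 500, ∠ = arctan(2/500) ≈ 0.23°
|G| = 10 · 12.649 / 4.1239e+05 ≈ 0.00030672
Gain = 20 log₁₀(0.00030672) ≈ -70.27 dB
∠G = 71.57° − 15.42° = 56.15°

At s = jω = j4:
zero (s+2): 2 + j4 → |·| = √(2²+4²) = √20 ≈ 4.4721, ∠ = arctan(4/2) ≈ 63.43°
zero (s+4): 4 + j4 → |·| = √(4²+4²) = √32 ≈ 5.6569, ∠ = arctan(4/4) ≈ 45.00°
pole (s+8): 8 + j4 → |·| = √(8²+4²) = √80 ≈ 8.9443, ∠ = arctan(4/8) ≈ 26.57°
pole (s+100): 100 + j4 → |·| = √(100²+4²) = √10016 ≈ 100.08, ∠ = arctan(4/100) ≈ 2.29°
pole (s+500): 500 + j4 → |·| = √(500²+4²) = √250016 ≈ 500.02, ∠ = arctan(4/500) ≈ 0.46°
|G| = 10 · 25.298 / 4.4759e+05 ≈ 0.0005652
Gain = 20 log₁₀(0.0005652) ≈ -64.96 dB
∠G = 108.43° − 29.32° = 79.11°

ω = 2: -70.3 dB, 56.2°; ω = 4: -65.0 dB, 79.1°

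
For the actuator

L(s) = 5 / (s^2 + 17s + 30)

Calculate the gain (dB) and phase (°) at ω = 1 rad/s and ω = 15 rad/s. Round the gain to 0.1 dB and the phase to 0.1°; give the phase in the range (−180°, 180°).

ω = 1: -16.6 dB, -30.4°; ω = 15: -36.2 dB, -127.4°

Substitute s = j1:
Numerator: 5 = 5 + j0
Denominator: (j1)^2 + 17(j1) + 30 = 29 + j17
|N| = √(5² + 0²) ≈ 5, ∠N ≈ 0.00°
|D| = √(29² + 17²) ≈ 33.615, ∠D ≈ 30.38°
|L| = 5 / 33.615 ≈ 0.14874
Gain = 20 log₁₀(0.14874) ≈ -16.55 dB
∠L = 0.00° − 30.38° = -30.38°

Substitute s = j15:
Numerator: 5 = 5 + j0
Denominator: (j15)^2 + 17(j15) + 30 = -195 + j255
|N| = √(5² + 0²) ≈ 5, ∠N ≈ 0.00°
|D| = √(195² + 255²) ≈ 321.01, ∠D ≈ 127.41°
|L| = 5 / 321.01 ≈ 0.015576
Gain = 20 log₁₀(0.015576) ≈ -36.15 dB
∠L = 0.00° − 127.41° = -127.41°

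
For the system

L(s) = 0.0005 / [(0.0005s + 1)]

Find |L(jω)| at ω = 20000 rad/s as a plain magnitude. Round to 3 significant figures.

4.98e-05

At ω = 20000 rad/s:
pole (1 + j20000·0.0005) = 1 + j10 → |·| ≈ 10.05, ∠ ≈ 84.29°
|L| = 0.0005 · 1 / (10.05) ≈ 4.9751e-05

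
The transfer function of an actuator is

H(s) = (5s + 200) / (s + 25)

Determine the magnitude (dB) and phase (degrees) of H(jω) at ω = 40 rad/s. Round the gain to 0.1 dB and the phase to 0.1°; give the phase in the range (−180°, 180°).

Substitute s = j40:
Numerator: 5(j40) + 200 = 200 + j200
Denominator: (j40) + 25 = 25 + j40
|N| = √(200² + 200²) ≈ 282.84, ∠N ≈ 45.00°
|D| = √(25² + 40²) ≈ 47.17, ∠D ≈ 57.99°
|H| = 282.84 / 47.17 ≈ 5.9962
Gain = 20 log₁₀(5.9962) ≈ 15.56 dB
∠H = 45.00° − 57.99° = -12.99°

15.6 dB, -13.0°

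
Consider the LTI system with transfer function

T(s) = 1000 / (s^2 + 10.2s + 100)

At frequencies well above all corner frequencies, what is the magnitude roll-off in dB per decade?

Each pole contributes −20 dB/decade at high frequency; each zero contributes +20 dB/decade.
Net: 0 zero(s) − 2 pole(s) → -40 dB/decade.

-40 dB/decade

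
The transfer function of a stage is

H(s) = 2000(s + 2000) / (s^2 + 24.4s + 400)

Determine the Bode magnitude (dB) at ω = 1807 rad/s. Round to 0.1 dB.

At s = jω = j1807:
zero (s+2000): 2000 + j1807 → |·| = √(2000²+1807²) = √7265249 ≈ 2695.4, ∠ = arctan(1807/2000) ≈ 42.10°
quadratic: (j1807)² + 24.4·j1807 + 400 = -3264849 + j44090.8 → |·| ≈ 3.2651e+06, ∠ ≈ 179.23°
|H| = 2000 · 2695.4 / 3.2651e+06 ≈ 1.651
Gain = 20 log₁₀(1.651) ≈ 4.35 dB

4.4 dB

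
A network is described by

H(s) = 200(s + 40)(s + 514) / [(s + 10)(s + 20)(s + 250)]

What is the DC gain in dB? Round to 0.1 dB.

H(0) = 200·40·514 / (10·20·250) = 82.24
20 log₁₀(82.24) ≈ 38.30 dB

38.3 dB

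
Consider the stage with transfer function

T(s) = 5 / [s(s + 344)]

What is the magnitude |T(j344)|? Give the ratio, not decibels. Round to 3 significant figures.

At s = jω = j344:
pole (s+344): 344 + j344 → |·| = √(344²+344²) = √236672 ≈ 486.49, ∠ = arctan(344/344) ≈ 45.00°
pole at origin: |s| = 344, ∠ = 90.00° (in denominator)
|T| = 5 / 1.6735e+05 ≈ 2.9878e-05

2.99e-05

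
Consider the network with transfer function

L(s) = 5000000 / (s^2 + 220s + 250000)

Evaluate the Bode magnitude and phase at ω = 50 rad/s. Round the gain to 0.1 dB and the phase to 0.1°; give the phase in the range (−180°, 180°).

At s = jω = j50:
quadratic: (j50)² + 220·j50 + 250000 = 247500 + j11000 → |·| ≈ 2.4774e+05, ∠ ≈ 2.54°
|L| = 5000000 / 2.4774e+05 ≈ 20.182
Gain = 20 log₁₀(20.182) ≈ 26.10 dB
∠L = 0.00° − 2.54° = -2.54°

26.1 dB, -2.5°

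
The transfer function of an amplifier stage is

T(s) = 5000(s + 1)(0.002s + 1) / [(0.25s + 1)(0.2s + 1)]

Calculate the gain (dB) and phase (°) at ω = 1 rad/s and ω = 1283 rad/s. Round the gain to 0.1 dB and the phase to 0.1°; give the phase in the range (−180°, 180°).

ω = 1: 76.6 dB, 19.8°; ω = 1283: 46.6 dB, -20.9°

At ω = 1 rad/s:
zero (1 + j1·1) = 1 + j1 → |·| ≈ 1.4142, ∠ ≈ 45.00°
zero (1 + j1·0.002) = 1 + j0.002 → |·| ≈ 1, ∠ ≈ 0.11°
pole (1 + j1·0.25) = 1 + j0.25 → |·| ≈ 1.0308, ∠ ≈ 14.04°
pole (1 + j1·0.2) = 1 + j0.2 → |·| ≈ 1.0198, ∠ ≈ 11.31°
|T| = 5000 · 1.4142 · 1 / (1.0308 · 1.0198) ≈ 6726.5
Gain = 20 log₁₀(6726.5) ≈ 76.56 dB
∠T = (45.00° + 0.11°) − (14.04° + 11.31°) = 19.76°

At ω = 1283 rad/s:
zero (1 + j1283·1) = 1 + j1283 → |·| ≈ 1283, ∠ ≈ 89.96°
zero (1 + j1283·0.002) = 1 + j2.566 → |·| ≈ 2.754, ∠ ≈ 68.71°
pole (1 + j1283·0.25) = 1 + j320.75 → |·| ≈ 320.75, ∠ ≈ 89.82°
pole (1 + j1283·0.2) = 1 + j256.6 → |·| ≈ 256.6, ∠ ≈ 89.78°
|T| = 5000 · 1283 · 2.754 / (320.75 · 256.6) ≈ 214.65
Gain = 20 log₁₀(214.65) ≈ 46.63 dB
∠T = (89.96° + 68.71°) − (89.82° + 89.78°) = -20.93°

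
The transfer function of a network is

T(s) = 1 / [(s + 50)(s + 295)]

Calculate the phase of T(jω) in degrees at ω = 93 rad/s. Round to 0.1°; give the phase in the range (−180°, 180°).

At s = jω = j93:
pole (s+50): 50 + j93 → |·| = √(50²+93²) = √11149 ≈ 105.59, ∠ = arctan(93/50) ≈ 61.74°
pole (s+295): 295 + j93 → |·| = √(295²+93²) = √95674 ≈ 309.31, ∠ = arctan(93/295) ≈ 17.50°
∠T = 0.00° − 79.24° = -79.24°

-79.2°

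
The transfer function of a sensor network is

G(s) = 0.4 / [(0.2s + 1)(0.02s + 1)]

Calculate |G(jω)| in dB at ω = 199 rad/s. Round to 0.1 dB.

-52.2 dB

At ω = 199 rad/s:
pole (1 + j199·0.2) = 1 + j39.8 → |·| ≈ 39.813, ∠ ≈ 88.56°
pole (1 + j199·0.02) = 1 + j3.98 → |·| ≈ 4.1037, ∠ ≈ 75.90°
|G| = 0.4 · 1 / (39.813 · 4.1037) ≈ 0.0024483
Gain = 20 log₁₀(0.0024483) ≈ -52.22 dB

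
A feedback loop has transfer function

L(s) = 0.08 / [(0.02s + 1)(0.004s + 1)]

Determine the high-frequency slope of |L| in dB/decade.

Each pole contributes −20 dB/decade at high frequency; each zero contributes +20 dB/decade.
Net: 0 zero(s) − 2 pole(s) → -40 dB/decade.

-40 dB/decade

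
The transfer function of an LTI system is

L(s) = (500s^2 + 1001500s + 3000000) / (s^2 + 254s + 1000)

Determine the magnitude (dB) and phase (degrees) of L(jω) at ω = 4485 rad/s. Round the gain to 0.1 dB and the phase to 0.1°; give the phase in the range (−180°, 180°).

Substitute s = j4485:
Numerator: 500(j4485)^2 + 1001500(j4485) + 3000000 = -10054612500 + j4491727500
Denominator: (j4485)^2 + 254(j4485) + 1000 = -20114225 + j1139190
|N| = √(10054612500² + 4491727500²) ≈ 1.1012e+10, ∠N ≈ 155.93°
|D| = √(20114225² + 1139190²) ≈ 2.0146e+07, ∠D ≈ 176.76°
|L| = 1.1012e+10 / 2.0146e+07 ≈ 546.61
Gain = 20 log₁₀(546.61) ≈ 54.75 dB
∠L = 155.93° − 176.76° = -20.83°

54.8 dB, -20.8°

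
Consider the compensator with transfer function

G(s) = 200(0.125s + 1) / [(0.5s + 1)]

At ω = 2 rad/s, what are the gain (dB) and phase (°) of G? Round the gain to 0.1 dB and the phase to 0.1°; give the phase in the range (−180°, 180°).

43.3 dB, -31.0°

At ω = 2 rad/s:
zero (1 + j2·0.125) = 1 + j0.25 → |·| ≈ 1.0308, ∠ ≈ 14.04°
pole (1 + j2·0.5) = 1 + j1 → |·| ≈ 1.4142, ∠ ≈ 45.00°
|G| = 200 · 1.0308 / (1.4142) ≈ 145.78
Gain = 20 log₁₀(145.78) ≈ 43.27 dB
∠G = (14.04°) − (45.00°) = -30.96°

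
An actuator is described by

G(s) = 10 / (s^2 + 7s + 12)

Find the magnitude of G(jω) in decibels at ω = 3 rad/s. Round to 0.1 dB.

Substitute s = j3:
Numerator: 10 = 10 + j0
Denominator: (j3)^2 + 7(j3) + 12 = 3 + j21
|N| = √(10² + 0²) ≈ 10, ∠N ≈ 0.00°
|D| = √(3² + 21²) ≈ 21.213, ∠D ≈ 81.87°
|G| = 10 / 21.213 ≈ 0.47141
Gain = 20 log₁₀(0.47141) ≈ -6.53 dB

-6.5 dB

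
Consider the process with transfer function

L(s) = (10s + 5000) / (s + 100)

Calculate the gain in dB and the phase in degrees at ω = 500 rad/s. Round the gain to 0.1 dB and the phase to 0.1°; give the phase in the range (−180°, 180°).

Substitute s = j500:
Numerator: 10(j500) + 5000 = 5000 + j5000
Denominator: (j500) + 100 = 100 + j500
|N| = √(5000² + 5000²) ≈ 7071.1, ∠N ≈ 45.00°
|D| = √(100² + 500²) ≈ 509.9, ∠D ≈ 78.69°
|L| = 7071.1 / 509.9 ≈ 13.868
Gain = 20 log₁₀(13.868) ≈ 22.84 dB
∠L = 45.00° − 78.69° = -33.69°

22.8 dB, -33.7°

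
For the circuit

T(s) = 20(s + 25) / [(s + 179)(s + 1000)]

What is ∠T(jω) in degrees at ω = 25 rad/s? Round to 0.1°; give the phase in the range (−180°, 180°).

35.6°

At s = jω = j25:
zero (s+25): 25 + j25 → |·| = √(25²+25²) = √1250 ≈ 35.355, ∠ = arctan(25/25) ≈ 45.00°
pole (s+179): 179 + j25 → |·| = √(179²+25²) = √32666 ≈ 180.74, ∠ = arctan(25/179) ≈ 7.95°
pole (s+1000): 1000 + j25 → |·| = √(1000²+25²) = √1000625 ≈ 1000.3, ∠ = arctan(25/1000) ≈ 1.43°
∠T = 45.00° − 9.38° = 35.62°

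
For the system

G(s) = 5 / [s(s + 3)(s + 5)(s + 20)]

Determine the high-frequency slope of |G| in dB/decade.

-80 dB/decade

Each pole contributes −20 dB/decade at high frequency; each zero contributes +20 dB/decade.
Net: 0 zero(s) − 4 pole(s) → -80 dB/decade.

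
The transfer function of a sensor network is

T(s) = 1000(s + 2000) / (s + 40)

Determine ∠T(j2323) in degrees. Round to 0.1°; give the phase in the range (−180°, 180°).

At s = jω = j2323:
zero (s+2000): 2000 + j2323 → |·| = √(2000²+2323²) = √9396329 ≈ 3065.3, ∠ = arctan(2323/2000) ≈ 49.27°
pole (s+40): 40 + j2323 → |·| = √(40²+2323²) = √5397929 ≈ 2323.3, ∠ = arctan(2323/40) ≈ 89.01°
∠T = 49.27° − 89.01° = -39.74°

-39.7°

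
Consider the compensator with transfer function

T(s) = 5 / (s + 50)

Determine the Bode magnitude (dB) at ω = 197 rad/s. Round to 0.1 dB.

At s = jω = j197:
pole (s+50): 50 + j197 → |·| = √(50²+197²) = √41309 ≈ 203.25, ∠ = arctan(197/50) ≈ 75.76°
|T| = 5 / 203.25 ≈ 0.0246
Gain = 20 log₁₀(0.0246) ≈ -32.18 dB

-32.2 dB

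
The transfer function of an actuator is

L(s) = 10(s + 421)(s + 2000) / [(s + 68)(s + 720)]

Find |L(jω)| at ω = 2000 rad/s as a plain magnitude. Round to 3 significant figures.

At s = jω = j2000:
zero (s+421): 421 + j2000 → |·| = √(421²+2000²) = √4177241 ≈ 2043.8, ∠ = arctan(2000/421) ≈ 78.11°
zero (s+2000): 2000 + j2000 → |·| = √(2000²+2000²) = √8000000 ≈ 2828.4, ∠ = arctan(2000/2000) ≈ 45.00°
pole (s+68): 68 + j2000 → |·| = √(68²+2000²) = √4004624 ≈ 2001.2, ∠ = arctan(2000/68) ≈ 88.05°
pole (s+720): 720 + j2000 → |·| = √(720²+2000²) = √4518400 ≈ 2125.7, ∠ = arctan(2000/720) ≈ 70.20°
|L| = 10 · 5.7807e+06 / 4.254e+06 ≈ 13.589

13.6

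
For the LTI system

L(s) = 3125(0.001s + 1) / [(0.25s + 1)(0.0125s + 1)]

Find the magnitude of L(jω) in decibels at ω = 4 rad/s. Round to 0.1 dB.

At ω = 4 rad/s:
zero (1 + j4·0.001) = 1 + j0.004 → |·| ≈ 1, ∠ ≈ 0.23°
pole (1 + j4·0.25) = 1 + j1 → |·| ≈ 1.4142, ∠ ≈ 45.00°
pole (1 + j4·0.0125) = 1 + j0.05 → |·| ≈ 1.0012, ∠ ≈ 2.86°
|L| = 3125 · 1 / (1.4142 · 1.0012) ≈ 2207.1
Gain = 20 log₁₀(2207.1) ≈ 66.88 dB

66.9 dB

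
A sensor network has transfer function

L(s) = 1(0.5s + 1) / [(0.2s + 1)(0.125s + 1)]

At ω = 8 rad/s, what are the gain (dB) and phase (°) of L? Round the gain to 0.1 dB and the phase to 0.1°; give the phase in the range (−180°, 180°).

3.8 dB, -27.0°

At ω = 8 rad/s:
zero (1 + j8·0.5) = 1 + j4 → |·| ≈ 4.1231, ∠ ≈ 75.96°
pole (1 + j8·0.2) = 1 + j1.6 → |·| ≈ 1.8868, ∠ ≈ 57.99°
pole (1 + j8·0.125) = 1 + j1 → |·| ≈ 1.4142, ∠ ≈ 45.00°
|L| = 1 · 4.1231 / (1.8868 · 1.4142) ≈ 1.5452
Gain = 20 log₁₀(1.5452) ≈ 3.78 dB
∠L = (75.96°) − (57.99° + 45.00°) = -27.03°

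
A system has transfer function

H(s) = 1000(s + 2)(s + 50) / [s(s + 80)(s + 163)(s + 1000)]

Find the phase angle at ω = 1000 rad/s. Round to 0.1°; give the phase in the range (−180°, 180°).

-124.1°

At s = jω = j1000:
zero (s+2): 2 + j1000 → |·| = √(2²+1000²) = √1000004 ≈ 1000, ∠ = arctan(1000/2) ≈ 89.89°
zero (s+50): 50 + j1000 → |·| = √(50²+1000²) = √1002500 ≈ 1001.2, ∠ = arctan(1000/50) ≈ 87.14°
pole (s+80): 80 + j1000 → |·| = √(80²+1000²) = √1006400 ≈ 1003.2, ∠ = arctan(1000/80) ≈ 85.43°
pole (s+163): 163 + j1000 → |·| = √(163²+1000²) = √1026569 ≈ 1013.2, ∠ = arctan(1000/163) ≈ 80.74°
pole (s+1000): 1000 + j1000 → |·| = √(1000²+1000²) = √2000000 ≈ 1414.2, ∠ = arctan(1000/1000) ≈ 45.00°
pole at origin: |s| = 1000, ∠ = 90.00° (in denominator)
∠H = 177.03° − 301.17° = -124.14°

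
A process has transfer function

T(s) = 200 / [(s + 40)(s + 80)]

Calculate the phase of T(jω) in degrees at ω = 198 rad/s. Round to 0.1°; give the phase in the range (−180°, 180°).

At s = jω = j198:
pole (s+40): 40 + j198 → |·| = √(40²+198²) = √40804 ≈ 202, ∠ = arctan(198/40) ≈ 78.58°
pole (s+80): 80 + j198 → |·| = √(80²+198²) = √45604 ≈ 213.55, ∠ = arctan(198/80) ≈ 68.00°
∠T = 0.00° − 146.58° = -146.58°

-146.6°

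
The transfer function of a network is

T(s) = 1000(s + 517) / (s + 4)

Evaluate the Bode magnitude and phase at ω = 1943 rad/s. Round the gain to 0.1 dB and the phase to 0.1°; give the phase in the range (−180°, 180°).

At s = jω = j1943:
zero (s+517): 517 + j1943 → |·| = √(517²+1943²) = √4042538 ≈ 2010.6, ∠ = arctan(1943/517) ≈ 75.10°
pole (s+4): 4 + j1943 → |·| = √(4²+1943²) = √3775265 ≈ 1943, ∠ = arctan(1943/4) ≈ 89.88°
|T| = 1000 · 2010.6 / 1943 ≈ 1034.8
Gain = 20 log₁₀(1034.8) ≈ 60.30 dB
∠T = 75.10° − 89.88° = -14.78°

60.3 dB, -14.8°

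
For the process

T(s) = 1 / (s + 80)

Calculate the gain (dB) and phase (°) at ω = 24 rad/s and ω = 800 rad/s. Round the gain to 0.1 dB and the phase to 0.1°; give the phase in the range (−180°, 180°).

At s = jω = j24:
pole (s+80): 80 + j24 → |·| = √(80²+24²) = √6976 ≈ 83.522, ∠ = arctan(24/80) ≈ 16.70°
|T| = 1 / 83.522 ≈ 0.011973
Gain = 20 log₁₀(0.011973) ≈ -38.44 dB
∠T = 0.00° − 16.70° = -16.70°

At s = jω = j800:
pole (s+80): 80 + j800 → |·| = √(80²+800²) = √646400 ≈ 803.99, ∠ = arctan(800/80) ≈ 84.29°
|T| = 1 / 803.99 ≈ 0.0012438
Gain = 20 log₁₀(0.0012438) ≈ -58.10 dB
∠T = 0.00° − 84.29° = -84.29°

ω = 24: -38.4 dB, -16.7°; ω = 800: -58.1 dB, -84.3°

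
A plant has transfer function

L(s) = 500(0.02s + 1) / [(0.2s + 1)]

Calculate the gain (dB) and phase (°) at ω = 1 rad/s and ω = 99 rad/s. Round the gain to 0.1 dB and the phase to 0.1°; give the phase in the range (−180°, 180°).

At ω = 1 rad/s:
zero (1 + j1·0.02) = 1 + j0.02 → |·| ≈ 1.0002, ∠ ≈ 1.15°
pole (1 + j1·0.2) = 1 + j0.2 → |·| ≈ 1.0198, ∠ ≈ 11.31°
|L| = 500 · 1.0002 / (1.0198) ≈ 490.39
Gain = 20 log₁₀(490.39) ≈ 53.81 dB
∠L = (1.15°) − (11.31°) = -10.16°

At ω = 99 rad/s:
zero (1 + j99·0.02) = 1 + j1.98 → |·| ≈ 2.2182, ∠ ≈ 63.20°
pole (1 + j99·0.2) = 1 + j19.8 → |·| ≈ 19.825, ∠ ≈ 87.11°
|L| = 500 · 2.2182 / (19.825) ≈ 55.945
Gain = 20 log₁₀(55.945) ≈ 34.96 dB
∠L = (63.20°) − (87.11°) = -23.91°

ω = 1: 53.8 dB, -10.2°; ω = 99: 35.0 dB, -23.9°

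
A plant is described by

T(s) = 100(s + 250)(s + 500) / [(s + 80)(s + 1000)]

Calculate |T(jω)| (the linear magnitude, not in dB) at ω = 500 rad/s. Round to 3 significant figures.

At s = jω = j500:
zero (s+250): 250 + j500 → |·| = √(250²+500²) = √312500 ≈ 559.02, ∠ = arctan(500/250) ≈ 63.43°
zero (s+500): 500 + j500 → |·| = √(500²+500²) = √500000 ≈ 707.11, ∠ = arctan(500/500) ≈ 45.00°
pole (s+80): 80 + j500 → |·| = √(80²+500²) = √256400 ≈ 506.36, ∠ = arctan(500/80) ≈ 80.91°
pole (s+1000): 1000 + j500 → |·| = √(1000²+500²) = √1250000 ≈ 1118, ∠ = arctan(500/1000) ≈ 26.57°
|T| = 100 · 3.9529e+05 / 5.6611e+05 ≈ 69.826

69.8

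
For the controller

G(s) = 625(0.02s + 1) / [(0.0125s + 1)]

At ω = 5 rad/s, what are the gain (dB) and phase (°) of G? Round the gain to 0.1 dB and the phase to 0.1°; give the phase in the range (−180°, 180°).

55.9 dB, 2.1°

At ω = 5 rad/s:
zero (1 + j5·0.02) = 1 + j0.1 → |·| ≈ 1.005, ∠ ≈ 5.71°
pole (1 + j5·0.0125) = 1 + j0.0625 → |·| ≈ 1.002, ∠ ≈ 3.58°
|G| = 625 · 1.005 / (1.002) ≈ 626.87
Gain = 20 log₁₀(626.87) ≈ 55.94 dB
∠G = (5.71°) − (3.58°) = 2.13°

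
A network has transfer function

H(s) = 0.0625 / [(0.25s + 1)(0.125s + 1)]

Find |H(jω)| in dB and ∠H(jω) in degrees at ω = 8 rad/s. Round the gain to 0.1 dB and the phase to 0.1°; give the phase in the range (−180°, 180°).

-34.1 dB, -108.4°

At ω = 8 rad/s:
pole (1 + j8·0.25) = 1 + j2 → |·| ≈ 2.2361, ∠ ≈ 63.43°
pole (1 + j8·0.125) = 1 + j1 → |·| ≈ 1.4142, ∠ ≈ 45.00°
|H| = 0.0625 · 1 / (2.2361 · 1.4142) ≈ 0.019764
Gain = 20 log₁₀(0.019764) ≈ -34.08 dB
∠H = (0°) − (63.43° + 45.00°) = -108.43°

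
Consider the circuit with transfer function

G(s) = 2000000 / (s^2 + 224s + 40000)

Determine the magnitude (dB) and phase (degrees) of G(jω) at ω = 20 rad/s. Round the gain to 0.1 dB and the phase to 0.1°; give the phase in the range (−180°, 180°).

34.0 dB, -6.5°

At s = jω = j20:
quadratic: (j20)² + 224·j20 + 40000 = 39600 + j4480 → |·| ≈ 39853, ∠ ≈ 6.45°
|G| = 2000000 / 39853 ≈ 50.184
Gain = 20 log₁₀(50.184) ≈ 34.01 dB
∠G = 0.00° − 6.45° = -6.45°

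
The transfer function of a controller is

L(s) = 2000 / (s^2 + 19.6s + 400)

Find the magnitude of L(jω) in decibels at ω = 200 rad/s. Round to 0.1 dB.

At s = jω = j200:
quadratic: (j200)² + 19.6·j200 + 400 = -39600 + j3920 → |·| ≈ 39794, ∠ ≈ 174.35°
|L| = 2000 / 39794 ≈ 0.050259
Gain = 20 log₁₀(0.050259) ≈ -25.98 dB

-26.0 dB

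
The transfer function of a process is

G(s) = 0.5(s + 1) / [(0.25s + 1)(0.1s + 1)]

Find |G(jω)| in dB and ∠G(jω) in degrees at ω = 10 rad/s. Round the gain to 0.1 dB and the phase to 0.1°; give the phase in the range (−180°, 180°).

At ω = 10 rad/s:
zero (1 + j10·1) = 1 + j10 → |·| ≈ 10.05, ∠ ≈ 84.29°
pole (1 + j10·0.25) = 1 + j2.5 → |·| ≈ 2.6926, ∠ ≈ 68.20°
pole (1 + j10·0.1) = 1 + j1 → |·| ≈ 1.4142, ∠ ≈ 45.00°
|G| = 0.5 · 10.05 / (2.6926 · 1.4142) ≈ 1.3196
Gain = 20 log₁₀(1.3196) ≈ 2.41 dB
∠G = (84.29°) − (68.20° + 45.00°) = -28.91°

2.4 dB, -28.9°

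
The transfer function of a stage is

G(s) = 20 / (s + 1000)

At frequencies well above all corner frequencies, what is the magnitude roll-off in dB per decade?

Each pole contributes −20 dB/decade at high frequency; each zero contributes +20 dB/decade.
Net: 0 zero(s) − 1 pole(s) → -20 dB/decade.

-20 dB/decade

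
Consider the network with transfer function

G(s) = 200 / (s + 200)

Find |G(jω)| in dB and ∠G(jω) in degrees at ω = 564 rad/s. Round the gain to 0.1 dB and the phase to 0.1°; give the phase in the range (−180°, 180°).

-9.5 dB, -70.5°

At s = jω = j564:
pole (s+200): 200 + j564 → |·| = √(200²+564²) = √358096 ≈ 598.41, ∠ = arctan(564/200) ≈ 70.47°
|G| = 200 / 598.41 ≈ 0.33422
Gain = 20 log₁₀(0.33422) ≈ -9.52 dB
∠G = 0.00° − 70.47° = -70.47°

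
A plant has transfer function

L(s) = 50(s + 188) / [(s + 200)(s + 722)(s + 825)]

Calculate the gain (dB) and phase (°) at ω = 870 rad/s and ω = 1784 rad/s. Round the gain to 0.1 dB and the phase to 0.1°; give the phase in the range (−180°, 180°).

ω = 870: -88.7 dB, -96.1°; ω = 1784: -97.6 dB, -132.8°

At s = jω = j870:
zero (s+188): 188 + j870 → |·| = √(188²+870²) = √792244 ≈ 890.08, ∠ = arctan(870/188) ≈ 77.81°
pole (s+200): 200 + j870 → |·| = √(200²+870²) = √796900 ≈ 892.69, ∠ = arctan(870/200) ≈ 77.05°
pole (s+722): 722 + j870 → |·| = √(722²+870²) = √1278184 ≈ 1130.6, ∠ = arctan(870/722) ≈ 50.31°
pole (s+825): 825 + j870 → |·| = √(825²+870²) = √1437525 ≈ 1199, ∠ = arctan(870/825) ≈ 46.52°
|L| = 50 · 890.08 / 1.2101e+09 ≈ 3.6777e-05
Gain = 20 log₁₀(3.6777e-05) ≈ -88.69 dB
∠L = 77.81° − 173.88° = -96.07°

At s = jω = j1784:
zero (s+188): 188 + j1784 → |·| = √(188²+1784²) = √3218000 ≈ 1793.9, ∠ = arctan(1784/188) ≈ 83.98°
pole (s+200): 200 + j1784 → |·| = √(200²+1784²) = √3222656 ≈ 1795.2, ∠ = arctan(1784/200) ≈ 83.60°
pole (s+722): 722 + j1784 → |·| = √(722²+1784²) = √3703940 ≈ 1924.6, ∠ = arctan(1784/722) ≈ 67.97°
pole (s+825): 825 + j1784 → |·| = √(825²+1784²) = √3863281 ≈ 1965.5, ∠ = arctan(1784/825) ≈ 65.18°
|L| = 50 · 1793.9 / 6.7909e+09 ≈ 1.3208e-05
Gain = 20 log₁₀(1.3208e-05) ≈ -97.58 dB
∠L = 83.98° − 216.75° = -132.77°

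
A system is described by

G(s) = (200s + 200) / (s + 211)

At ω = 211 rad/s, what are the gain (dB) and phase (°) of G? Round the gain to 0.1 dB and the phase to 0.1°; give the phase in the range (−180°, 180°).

43.0 dB, 44.7°

Substitute s = j211:
Numerator: 200(j211) + 200 = 200 + j42200
Denominator: (j211) + 211 = 211 + j211
|N| = √(200² + 42200²) ≈ 42200, ∠N ≈ 89.73°
|D| = √(211² + 211²) ≈ 298.4, ∠D ≈ 45.00°
|G| = 42200 / 298.4 ≈ 141.42
Gain = 20 log₁₀(141.42) ≈ 43.01 dB
∠G = 89.73° − 45.00° = 44.73°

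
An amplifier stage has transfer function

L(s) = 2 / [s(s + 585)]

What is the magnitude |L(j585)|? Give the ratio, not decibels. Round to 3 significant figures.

4.13e-06

At s = jω = j585:
pole (s+585): 585 + j585 → |·| = √(585²+585²) = √684450 ≈ 827.31, ∠ = arctan(585/585) ≈ 45.00°
pole at origin: |s| = 585, ∠ = 90.00° (in denominator)
|L| = 2 / 4.8398e+05 ≈ 4.1324e-06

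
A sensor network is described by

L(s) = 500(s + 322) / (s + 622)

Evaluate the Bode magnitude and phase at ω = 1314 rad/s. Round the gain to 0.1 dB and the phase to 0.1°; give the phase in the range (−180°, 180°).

At s = jω = j1314:
zero (s+322): 322 + j1314 → |·| = √(322²+1314²) = √1830280 ≈ 1352.9, ∠ = arctan(1314/322) ≈ 76.23°
pole (s+622): 622 + j1314 → |·| = √(622²+1314²) = √2113480 ≈ 1453.8, ∠ = arctan(1314/622) ≈ 64.67°
|L| = 500 · 1352.9 / 1453.8 ≈ 465.3
Gain = 20 log₁₀(465.3) ≈ 53.35 dB
∠L = 76.23° − 64.67° = 11.56°

53.4 dB, 11.6°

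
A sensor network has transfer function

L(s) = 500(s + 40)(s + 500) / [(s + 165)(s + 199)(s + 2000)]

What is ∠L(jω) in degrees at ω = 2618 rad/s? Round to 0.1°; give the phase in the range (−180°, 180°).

-56.4°

At s = jω = j2618:
zero (s+40): 40 + j2618 → |·| = √(40²+2618²) = √6855524 ≈ 2618.3, ∠ = arctan(2618/40) ≈ 89.12°
zero (s+500): 500 + j2618 → |·| = √(500²+2618²) = √7103924 ≈ 2665.3, ∠ = arctan(2618/500) ≈ 79.19°
pole (s+165): 165 + j2618 → |·| = √(165²+2618²) = √6881149 ≈ 2623.2, ∠ = arctan(2618/165) ≈ 86.39°
pole (s+199): 199 + j2618 → |·| = √(199²+2618²) = √6893525 ≈ 2625.6, ∠ = arctan(2618/199) ≈ 85.65°
pole (s+2000): 2000 + j2618 → |·| = √(2000²+2618²) = √10853924 ≈ 3294.5, ∠ = arctan(2618/2000) ≈ 52.62°
∠L = 168.31° − 224.66° = -56.35°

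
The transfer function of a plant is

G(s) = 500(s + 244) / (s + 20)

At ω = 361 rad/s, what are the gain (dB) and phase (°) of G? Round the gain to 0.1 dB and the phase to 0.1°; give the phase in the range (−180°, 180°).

55.6 dB, -30.9°

At s = jω = j361:
zero (s+244): 244 + j361 → |·| = √(244²+361²) = √189857 ≈ 435.73, ∠ = arctan(361/244) ≈ 55.95°
pole (s+20): 20 + j361 → |·| = √(20²+361²) = √130721 ≈ 361.55, ∠ = arctan(361/20) ≈ 86.83°
|G| = 500 · 435.73 / 361.55 ≈ 602.59
Gain = 20 log₁₀(602.59) ≈ 55.60 dB
∠G = 55.95° − 86.83° = -30.88°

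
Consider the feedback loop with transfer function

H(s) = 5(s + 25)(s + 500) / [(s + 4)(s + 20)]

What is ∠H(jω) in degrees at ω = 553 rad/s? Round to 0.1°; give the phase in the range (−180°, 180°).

-42.2°

At s = jω = j553:
zero (s+25): 25 + j553 → |·| = √(25²+553²) = √306434 ≈ 553.56, ∠ = arctan(553/25) ≈ 87.41°
zero (s+500): 500 + j553 → |·| = √(500²+553²) = √555809 ≈ 745.53, ∠ = arctan(553/500) ≈ 47.88°
pole (s+4): 4 + j553 → |·| = √(4²+553²) = √305825 ≈ 553.01, ∠ = arctan(553/4) ≈ 89.59°
pole (s+20): 20 + j553 → |·| = √(20²+553²) = √306209 ≈ 553.36, ∠ = arctan(553/20) ≈ 87.93°
∠H = 135.29° − 177.52° = -42.23°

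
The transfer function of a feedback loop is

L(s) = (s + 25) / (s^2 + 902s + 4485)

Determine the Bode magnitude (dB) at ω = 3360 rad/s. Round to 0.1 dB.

-70.8 dB

Substitute s = j3360:
Numerator: (j3360) + 25 = 25 + j3360
Denominator: (j3360)^2 + 902(j3360) + 4485 = -11285115 + j3030720
|N| = √(25² + 3360²) ≈ 3360.1, ∠N ≈ 89.57°
|D| = √(11285115² + 3030720²) ≈ 1.1685e+07, ∠D ≈ 164.97°
|L| = 3360.1 / 1.1685e+07 ≈ 0.00028756
Gain = 20 log₁₀(0.00028756) ≈ -70.83 dB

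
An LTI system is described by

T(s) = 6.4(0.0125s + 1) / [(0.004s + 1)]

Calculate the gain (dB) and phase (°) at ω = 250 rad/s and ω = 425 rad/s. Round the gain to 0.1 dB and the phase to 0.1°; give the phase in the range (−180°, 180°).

ω = 250: 23.4 dB, 27.3°; ω = 425: 24.9 dB, 19.8°

At ω = 250 rad/s:
zero (1 + j250·0.0125) = 1 + j3.125 → |·| ≈ 3.2811, ∠ ≈ 72.26°
pole (1 + j250·0.004) = 1 + j1 → |·| ≈ 1.4142, ∠ ≈ 45.00°
|T| = 6.4 · 3.2811 / (1.4142) ≈ 14.849
Gain = 20 log₁₀(14.849) ≈ 23.43 dB
∠T = (72.26°) − (45.00°) = 27.26°

At ω = 425 rad/s:
zero (1 + j425·0.0125) = 1 + j5.3125 → |·| ≈ 5.4058, ∠ ≈ 79.34°
pole (1 + j425·0.004) = 1 + j1.7 → |·| ≈ 1.9723, ∠ ≈ 59.53°
|T| = 6.4 · 5.4058 / (1.9723) ≈ 17.542
Gain = 20 log₁₀(17.542) ≈ 24.88 dB
∠T = (79.34°) − (59.53°) = 19.81°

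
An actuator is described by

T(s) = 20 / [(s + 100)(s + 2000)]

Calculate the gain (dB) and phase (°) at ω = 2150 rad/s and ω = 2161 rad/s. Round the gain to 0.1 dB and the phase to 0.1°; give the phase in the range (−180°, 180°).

At s = jω = j2150:
pole (s+100): 100 + j2150 → |·| = √(100²+2150²) = √4632500 ≈ 2152.3, ∠ = arctan(2150/100) ≈ 87.34°
pole (s+2000): 2000 + j2150 → |·| = √(2000²+2150²) = √8622500 ≈ 2936.4, ∠ = arctan(2150/2000) ≈ 47.07°
|T| = 20 / 6.32e+06 ≈ 3.1646e-06
Gain = 20 log₁₀(3.1646e-06) ≈ -109.99 dB
∠T = 0.00° − 134.41° = -134.41°

At s = jω = j2161:
pole (s+100): 100 + j2161 → |·| = √(100²+2161²) = √4679921 ≈ 2163.3, ∠ = arctan(2161/100) ≈ 87.35°
pole (s+2000): 2000 + j2161 → |·| = √(2000²+2161²) = √8669921 ≈ 2944.5, ∠ = arctan(2161/2000) ≈ 47.22°
|T| = 20 / 6.3698e+06 ≈ 3.1398e-06
Gain = 20 log₁₀(3.1398e-06) ≈ -110.06 dB
∠T = 0.00° − 134.57° = -134.57°

ω = 2150: -110.0 dB, -134.4°; ω = 2161: -110.1 dB, -134.6°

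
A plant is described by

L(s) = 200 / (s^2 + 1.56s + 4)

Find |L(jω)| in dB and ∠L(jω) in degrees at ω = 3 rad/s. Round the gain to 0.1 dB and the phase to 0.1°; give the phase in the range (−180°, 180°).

29.3 dB, -136.9°

At s = jω = j3:
quadratic: (j3)² + 1.56·j3 + 4 = -5 + j4.68 → |·| ≈ 6.8485, ∠ ≈ 136.89°
|L| = 200 / 6.8485 ≈ 29.203
Gain = 20 log₁₀(29.203) ≈ 29.31 dB
∠L = 0.00° − 136.89° = -136.89°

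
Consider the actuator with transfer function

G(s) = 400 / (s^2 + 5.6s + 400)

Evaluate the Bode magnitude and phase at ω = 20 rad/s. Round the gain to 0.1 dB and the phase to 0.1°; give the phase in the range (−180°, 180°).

11.1 dB, -90.0°

At s = jω = j20:
quadratic: (j20)² + 5.6·j20 + 400 = 0 + j112 → |·| ≈ 112, ∠ ≈ 90.00°
|G| = 400 / 112 ≈ 3.5714
Gain = 20 log₁₀(3.5714) ≈ 11.06 dB
∠G = 0.00° − 90.00° = -90.00°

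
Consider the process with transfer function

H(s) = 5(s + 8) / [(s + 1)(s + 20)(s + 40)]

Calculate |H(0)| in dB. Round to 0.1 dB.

-26.0 dB

H(0) = 5·8 / (1·20·40) = 0.05
20 log₁₀(0.05) ≈ -26.02 dB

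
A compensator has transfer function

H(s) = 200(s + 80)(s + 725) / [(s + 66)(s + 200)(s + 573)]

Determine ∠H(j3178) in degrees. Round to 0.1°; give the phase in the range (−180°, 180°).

At s = jω = j3178:
zero (s+80): 80 + j3178 → |·| = √(80²+3178²) = √10106084 ≈ 3179, ∠ = arctan(3178/80) ≈ 88.56°
zero (s+725): 725 + j3178 → |·| = √(725²+3178²) = √10625309 ≈ 3259.6, ∠ = arctan(3178/725) ≈ 77.15°
pole (s+66): 66 + j3178 → |·| = √(66²+3178²) = √10104040 ≈ 3178.7, ∠ = arctan(3178/66) ≈ 88.81°
pole (s+200): 200 + j3178 → |·| = √(200²+3178²) = √10139684 ≈ 3184.3, ∠ = arctan(3178/200) ≈ 86.40°
pole (s+573): 573 + j3178 → |·| = √(573²+3178²) = √10428013 ≈ 3229.2, ∠ = arctan(3178/573) ≈ 79.78°
∠H = 165.71° − 254.99° = -89.28°

-89.3°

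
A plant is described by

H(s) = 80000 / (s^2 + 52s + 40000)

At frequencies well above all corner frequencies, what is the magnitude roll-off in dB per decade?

Each pole contributes −20 dB/decade at high frequency; each zero contributes +20 dB/decade.
Net: 0 zero(s) − 2 pole(s) → -40 dB/decade.

-40 dB/decade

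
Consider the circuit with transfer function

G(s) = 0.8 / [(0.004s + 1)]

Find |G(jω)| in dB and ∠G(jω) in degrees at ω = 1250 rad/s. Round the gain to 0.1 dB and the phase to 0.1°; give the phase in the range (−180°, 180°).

At ω = 1250 rad/s:
pole (1 + j1250·0.004) = 1 + j5 → |·| ≈ 5.099, ∠ ≈ 78.69°
|G| = 0.8 · 1 / (5.099) ≈ 0.15689
Gain = 20 log₁₀(0.15689) ≈ -16.09 dB
∠G = (0°) − (78.69°) = -78.69°

-16.1 dB, -78.7°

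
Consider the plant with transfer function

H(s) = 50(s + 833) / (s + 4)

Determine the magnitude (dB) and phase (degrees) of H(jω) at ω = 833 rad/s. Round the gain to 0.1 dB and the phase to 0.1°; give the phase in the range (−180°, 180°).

37.0 dB, -44.7°

At s = jω = j833:
zero (s+833): 833 + j833 → |·| = √(833²+833²) = √1387778 ≈ 1178, ∠ = arctan(833/833) ≈ 45.00°
pole (s+4): 4 + j833 → |·| = √(4²+833²) = √693905 ≈ 833.01, ∠ = arctan(833/4) ≈ 89.72°
|H| = 50 · 1178 / 833.01 ≈ 70.707
Gain = 20 log₁₀(70.707) ≈ 36.99 dB
∠H = 45.00° − 89.72° = -44.72°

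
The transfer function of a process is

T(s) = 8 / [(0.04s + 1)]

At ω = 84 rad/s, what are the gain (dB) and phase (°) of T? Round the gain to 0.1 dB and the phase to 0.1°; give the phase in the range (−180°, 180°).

At ω = 84 rad/s:
pole (1 + j84·0.04) = 1 + j3.36 → |·| ≈ 3.5057, ∠ ≈ 73.43°
|T| = 8 · 1 / (3.5057) ≈ 2.282
Gain = 20 log₁₀(2.282) ≈ 7.17 dB
∠T = (0°) − (73.43°) = -73.43°

7.2 dB, -73.4°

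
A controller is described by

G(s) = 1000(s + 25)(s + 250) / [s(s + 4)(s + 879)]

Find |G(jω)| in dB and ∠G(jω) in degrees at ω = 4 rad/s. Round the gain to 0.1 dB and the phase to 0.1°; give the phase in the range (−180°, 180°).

50.1 dB, -125.3°

At s = jω = j4:
zero (s+25): 25 + j4 → |·| = √(25²+4²) = √641 ≈ 25.318, ∠ = arctan(4/25) ≈ 9.09°
zero (s+250): 250 + j4 → |·| = √(250²+4²) = √62516 ≈ 250.03, ∠ = arctan(4/250) ≈ 0.92°
pole (s+4): 4 + j4 → |·| = √(4²+4²) = √32 ≈ 5.6569, ∠ = arctan(4/4) ≈ 45.00°
pole (s+879): 879 + j4 → |·| = √(879²+4²) = √772657 ≈ 879.01, ∠ = arctan(4/879) ≈ 0.26°
pole at origin: |s| = 4, ∠ = 90.00° (in denominator)
|G| = 1000 · 6330.3 / 19890 ≈ 318.27
Gain = 20 log₁₀(318.27) ≈ 50.06 dB
∠G = 10.01° − 135.26° = -125.25°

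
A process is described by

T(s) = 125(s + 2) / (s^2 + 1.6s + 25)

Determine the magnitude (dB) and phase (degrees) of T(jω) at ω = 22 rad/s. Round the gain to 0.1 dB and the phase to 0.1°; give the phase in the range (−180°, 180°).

15.6 dB, -90.8°

At s = jω = j22:
zero (s+2): 2 + j22 → |·| = √(2²+22²) = √488 ≈ 22.091, ∠ = arctan(22/2) ≈ 84.81°
quadratic: (j22)² + 1.6·j22 + 25 = -459 + j35.2 → |·| ≈ 460.35, ∠ ≈ 175.61°
|T| = 125 · 22.091 / 460.35 ≈ 5.9984
Gain = 20 log₁₀(5.9984) ≈ 15.56 dB
∠T = 84.81° − 175.61° = -90.80°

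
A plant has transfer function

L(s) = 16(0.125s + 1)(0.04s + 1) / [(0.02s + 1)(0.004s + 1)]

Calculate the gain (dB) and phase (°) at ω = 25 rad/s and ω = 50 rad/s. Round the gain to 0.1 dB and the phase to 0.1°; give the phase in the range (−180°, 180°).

ω = 25: 36.4 dB, 85.0°; ω = 50: 43.9 dB, 88.0°

At ω = 25 rad/s:
zero (1 + j25·0.125) = 1 + j3.125 → |·| ≈ 3.2811, ∠ ≈ 72.26°
zero (1 + j25·0.04) = 1 + j1 → |·| ≈ 1.4142, ∠ ≈ 45.00°
pole (1 + j25·0.02) = 1 + j0.5 → |·| ≈ 1.118, ∠ ≈ 26.57°
pole (1 + j25·0.004) = 1 + j0.1 → |·| ≈ 1.005, ∠ ≈ 5.71°
|L| = 16 · 3.2811 · 1.4142 / (1.118 · 1.005) ≈ 66.076
Gain = 20 log₁₀(66.076) ≈ 36.40 dB
∠L = (72.26° + 45.00°) − (26.57° + 5.71°) = 84.98°

At ω = 50 rad/s:
zero (1 + j50·0.125) = 1 + j6.25 → |·| ≈ 6.3295, ∠ ≈ 80.91°
zero (1 + j50·0.04) = 1 + j2 → |·| ≈ 2.2361, ∠ ≈ 63.43°
pole (1 + j50·0.02) = 1 + j1 → |·| ≈ 1.4142, ∠ ≈ 45.00°
pole (1 + j50·0.004) = 1 + j0.2 → |·| ≈ 1.0198, ∠ ≈ 11.31°
|L| = 16 · 6.3295 · 2.2361 / (1.4142 · 1.0198) ≈ 157.02
Gain = 20 log₁₀(157.02) ≈ 43.92 dB
∠L = (80.91° + 63.43°) − (45.00° + 11.31°) = 88.03°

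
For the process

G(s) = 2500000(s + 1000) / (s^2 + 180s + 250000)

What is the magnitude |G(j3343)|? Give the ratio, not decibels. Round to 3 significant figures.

797

At s = jω = j3343:
zero (s+1000): 1000 + j3343 → |·| = √(1000²+3343²) = √12175649 ≈ 3489.4, ∠ = arctan(3343/1000) ≈ 73.35°
quadratic: (j3343)² + 180·j3343 + 250000 = -10925649 + j601740 → |·| ≈ 1.0942e+07, ∠ ≈ 176.85°
|G| = 2500000 · 3489.4 / 1.0942e+07 ≈ 797.25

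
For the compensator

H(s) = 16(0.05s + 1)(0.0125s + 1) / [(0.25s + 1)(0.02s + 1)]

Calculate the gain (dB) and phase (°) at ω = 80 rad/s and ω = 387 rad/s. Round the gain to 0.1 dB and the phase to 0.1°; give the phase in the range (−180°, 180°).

ω = 80: 7.9 dB, -24.2°; ω = 387: 6.1 dB, -6.7°

At ω = 80 rad/s:
zero (1 + j80·0.05) = 1 + j4 → |·| ≈ 4.1231, ∠ ≈ 75.96°
zero (1 + j80·0.0125) = 1 + j1 → |·| ≈ 1.4142, ∠ ≈ 45.00°
pole (1 + j80·0.25) = 1 + j20 → |·| ≈ 20.025, ∠ ≈ 87.14°
pole (1 + j80·0.02) = 1 + j1.6 → |·| ≈ 1.8868, ∠ ≈ 57.99°
|H| = 16 · 4.1231 · 1.4142 / (20.025 · 1.8868) ≈ 2.4692
Gain = 20 log₁₀(2.4692) ≈ 7.85 dB
∠H = (75.96° + 45.00°) − (87.14° + 57.99°) = -24.17°

At ω = 387 rad/s:
zero (1 + j387·0.05) = 1 + j19.35 → |·| ≈ 19.376, ∠ ≈ 87.04°
zero (1 + j387·0.0125) = 1 + j4.8375 → |·| ≈ 4.9398, ∠ ≈ 78.32°
pole (1 + j387·0.25) = 1 + j96.75 → |·| ≈ 96.755, ∠ ≈ 89.41°
pole (1 + j387·0.02) = 1 + j7.74 → |·| ≈ 7.8043, ∠ ≈ 82.64°
|H| = 16 · 19.376 · 4.9398 / (96.755 · 7.8043) ≈ 2.0281
Gain = 20 log₁₀(2.0281) ≈ 6.14 dB
∠H = (87.04° + 78.32°) − (89.41° + 82.64°) = -6.69°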